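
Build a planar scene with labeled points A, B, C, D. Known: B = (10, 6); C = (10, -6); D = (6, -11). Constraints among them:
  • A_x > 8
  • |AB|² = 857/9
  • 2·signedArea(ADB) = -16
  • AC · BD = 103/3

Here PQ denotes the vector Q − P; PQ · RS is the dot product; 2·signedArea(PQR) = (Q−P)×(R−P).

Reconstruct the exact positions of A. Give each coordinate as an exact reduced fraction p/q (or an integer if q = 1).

A = (26/3, -11/3)

1. A_x = 26/3  [AC · BD = 103/3 ∩ 2·signedArea(ADB) = -16]
2. A_y = -11/3  [AC · BD = 103/3 ∩ 2·signedArea(ADB) = -16]
   → A = (26/3, -11/3)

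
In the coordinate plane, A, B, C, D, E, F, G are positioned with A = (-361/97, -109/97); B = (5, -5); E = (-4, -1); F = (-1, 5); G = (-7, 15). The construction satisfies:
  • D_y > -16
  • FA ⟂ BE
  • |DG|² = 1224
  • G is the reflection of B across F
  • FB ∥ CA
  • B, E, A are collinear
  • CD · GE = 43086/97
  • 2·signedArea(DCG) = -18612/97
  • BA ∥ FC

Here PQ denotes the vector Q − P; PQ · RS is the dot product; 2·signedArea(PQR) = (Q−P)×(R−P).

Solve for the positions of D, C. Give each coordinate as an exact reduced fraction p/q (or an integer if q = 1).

1. C_x = -943/97  [FB ∥ CA ∩ BA ∥ FC]
2. C_y = 861/97  [FB ∥ CA ∩ BA ∥ FC]
   → C = (-943/97, 861/97)
3. D_x = 11  [2·signedArea(DCG) = -18612/97 ∩ CD · GE = 43086/97]
4. D_y = -15  [2·signedArea(DCG) = -18612/97 ∩ CD · GE = 43086/97]
   → D = (11, -15)

C = (-943/97, 861/97)
D = (11, -15)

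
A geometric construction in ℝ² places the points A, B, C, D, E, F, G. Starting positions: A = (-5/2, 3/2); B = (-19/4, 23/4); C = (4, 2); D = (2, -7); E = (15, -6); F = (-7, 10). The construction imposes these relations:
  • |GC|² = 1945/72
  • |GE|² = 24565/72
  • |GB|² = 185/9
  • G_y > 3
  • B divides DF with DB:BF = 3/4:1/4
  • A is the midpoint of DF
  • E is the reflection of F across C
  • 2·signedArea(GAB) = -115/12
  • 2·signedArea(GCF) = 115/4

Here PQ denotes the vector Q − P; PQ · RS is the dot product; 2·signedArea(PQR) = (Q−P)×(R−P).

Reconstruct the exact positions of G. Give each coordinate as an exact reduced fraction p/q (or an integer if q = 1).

G = (-13/12, 37/12)

1. G_x = -13/12  [2·signedArea(GCF) = 115/4 ∩ 2·signedArea(GAB) = -115/12]
2. G_y = 37/12  [2·signedArea(GCF) = 115/4 ∩ 2·signedArea(GAB) = -115/12]
   → G = (-13/12, 37/12)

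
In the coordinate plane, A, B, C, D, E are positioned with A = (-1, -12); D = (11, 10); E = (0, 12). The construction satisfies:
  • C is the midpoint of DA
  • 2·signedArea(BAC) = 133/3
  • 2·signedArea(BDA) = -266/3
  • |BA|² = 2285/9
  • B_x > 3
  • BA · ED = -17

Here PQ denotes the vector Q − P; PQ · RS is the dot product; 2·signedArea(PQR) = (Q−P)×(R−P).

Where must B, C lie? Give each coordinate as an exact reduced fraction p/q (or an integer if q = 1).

1. B_x = 10/3  [2·signedArea(BDA) = -266/3 ∩ BA · ED = -17]
2. B_y = 10/3  [2·signedArea(BDA) = -266/3 ∩ BA · ED = -17]
   → B = (10/3, 10/3)
3. C_x = 5  [C is the midpoint of DA]
4. C_y = -1  [C is the midpoint of DA]
   → C = (5, -1)

B = (10/3, 10/3)
C = (5, -1)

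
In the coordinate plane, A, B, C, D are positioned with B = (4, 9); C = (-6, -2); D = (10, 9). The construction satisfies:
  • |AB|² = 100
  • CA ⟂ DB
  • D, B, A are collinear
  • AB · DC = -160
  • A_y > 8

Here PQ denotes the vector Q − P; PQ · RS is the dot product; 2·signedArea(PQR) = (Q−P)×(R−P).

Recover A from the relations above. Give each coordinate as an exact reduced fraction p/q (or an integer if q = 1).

A = (-6, 9)

1. A_x = -6  [D, B, A are collinear ∩ CA ⟂ DB]
2. A_y = 9  [D, B, A are collinear ∩ CA ⟂ DB]
   → A = (-6, 9)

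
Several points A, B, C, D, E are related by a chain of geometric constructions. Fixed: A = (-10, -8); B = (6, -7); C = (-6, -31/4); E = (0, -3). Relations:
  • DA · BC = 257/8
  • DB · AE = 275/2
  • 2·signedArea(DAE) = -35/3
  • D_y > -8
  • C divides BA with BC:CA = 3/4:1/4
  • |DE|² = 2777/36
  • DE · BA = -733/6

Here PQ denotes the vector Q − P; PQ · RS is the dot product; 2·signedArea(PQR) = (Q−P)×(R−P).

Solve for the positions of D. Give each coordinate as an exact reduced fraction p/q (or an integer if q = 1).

1. D_x = -22/3  [DB · AE = 275/2 ∩ DA · BC = 257/8]
2. D_y = -47/6  [DB · AE = 275/2 ∩ DA · BC = 257/8]
   → D = (-22/3, -47/6)

D = (-22/3, -47/6)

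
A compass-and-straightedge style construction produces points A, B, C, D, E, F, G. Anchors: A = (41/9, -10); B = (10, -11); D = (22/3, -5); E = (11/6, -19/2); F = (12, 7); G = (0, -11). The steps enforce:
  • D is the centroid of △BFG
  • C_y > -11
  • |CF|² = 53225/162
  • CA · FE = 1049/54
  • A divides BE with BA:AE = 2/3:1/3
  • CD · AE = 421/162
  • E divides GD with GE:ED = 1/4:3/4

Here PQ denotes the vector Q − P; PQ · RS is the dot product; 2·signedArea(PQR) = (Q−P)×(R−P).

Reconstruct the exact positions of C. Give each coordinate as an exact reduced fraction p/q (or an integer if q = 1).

C = (131/18, -21/2)

1. C_x = 131/18  [CA · FE = 1049/54 ∩ CD · AE = 421/162]
2. C_y = -21/2  [CA · FE = 1049/54 ∩ CD · AE = 421/162]
   → C = (131/18, -21/2)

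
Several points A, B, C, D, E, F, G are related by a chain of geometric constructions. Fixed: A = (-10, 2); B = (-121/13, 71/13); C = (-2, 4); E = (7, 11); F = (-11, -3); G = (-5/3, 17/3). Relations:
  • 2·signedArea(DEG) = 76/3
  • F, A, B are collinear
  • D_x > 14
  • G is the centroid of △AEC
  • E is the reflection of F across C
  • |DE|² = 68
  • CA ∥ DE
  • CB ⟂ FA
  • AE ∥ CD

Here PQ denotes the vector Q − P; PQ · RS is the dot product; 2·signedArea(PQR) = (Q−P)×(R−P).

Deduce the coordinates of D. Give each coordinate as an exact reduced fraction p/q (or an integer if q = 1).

D = (15, 13)

1. D_x = 15  [CA ∥ DE ∩ AE ∥ CD]
2. D_y = 13  [CA ∥ DE ∩ AE ∥ CD]
   → D = (15, 13)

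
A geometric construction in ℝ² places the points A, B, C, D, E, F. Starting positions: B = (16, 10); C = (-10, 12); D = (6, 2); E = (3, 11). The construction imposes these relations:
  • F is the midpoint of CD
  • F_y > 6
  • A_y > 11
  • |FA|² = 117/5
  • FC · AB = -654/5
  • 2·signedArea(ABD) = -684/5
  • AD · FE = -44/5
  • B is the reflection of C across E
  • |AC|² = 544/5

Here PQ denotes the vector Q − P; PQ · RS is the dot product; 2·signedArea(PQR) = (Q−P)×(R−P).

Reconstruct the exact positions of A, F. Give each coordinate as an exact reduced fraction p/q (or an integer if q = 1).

A = (2/5, 56/5)
F = (-2, 7)

1. A_x = 2/5  [line 8·x + -10·y + 544/5 = 0 ∩ |AC|² = 544/5]
2. A_y = 56/5  [line 8·x + -10·y + 544/5 = 0 ∩ |AC|² = 544/5]
   → A = (2/5, 56/5)
3. F_x = -2  [F is the midpoint of CD]
4. F_y = 7  [F is the midpoint of CD]
   → F = (-2, 7)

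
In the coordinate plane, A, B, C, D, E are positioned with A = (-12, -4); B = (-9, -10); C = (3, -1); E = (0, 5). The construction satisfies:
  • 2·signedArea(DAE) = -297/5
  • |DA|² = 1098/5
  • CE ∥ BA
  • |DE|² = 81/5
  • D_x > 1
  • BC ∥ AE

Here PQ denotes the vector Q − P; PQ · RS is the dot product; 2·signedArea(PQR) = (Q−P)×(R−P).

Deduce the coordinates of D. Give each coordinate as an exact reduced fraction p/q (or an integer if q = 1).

1. D_x = 9/5  [line -9·x + 12·y + -3/5 = 0 ∩ |DA|² = 1098/5]
2. D_y = 7/5  [line -9·x + 12·y + -3/5 = 0 ∩ |DA|² = 1098/5]
   → D = (9/5, 7/5)

D = (9/5, 7/5)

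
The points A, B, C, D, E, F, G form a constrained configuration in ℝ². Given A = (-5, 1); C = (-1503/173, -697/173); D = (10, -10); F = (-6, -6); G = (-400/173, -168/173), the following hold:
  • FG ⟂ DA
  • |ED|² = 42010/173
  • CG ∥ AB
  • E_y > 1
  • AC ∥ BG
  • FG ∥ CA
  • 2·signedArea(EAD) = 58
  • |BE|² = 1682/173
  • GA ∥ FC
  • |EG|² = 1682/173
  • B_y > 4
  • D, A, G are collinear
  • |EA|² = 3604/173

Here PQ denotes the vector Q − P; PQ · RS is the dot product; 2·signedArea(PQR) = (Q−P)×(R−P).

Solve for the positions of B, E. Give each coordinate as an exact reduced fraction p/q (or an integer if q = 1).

B = (238/173, 702/173)
E = (-81/173, 267/173)

1. B_x = 238/173  [AC ∥ BG ∩ CG ∥ AB]
2. B_y = 702/173  [AC ∥ BG ∩ CG ∥ AB]
   → B = (238/173, 702/173)
3. E_x = -81/173  [line 11·x + 15·y + -18 = 0 ∩ |EG|² = 1682/173]
4. E_y = 267/173  [line 11·x + 15·y + -18 = 0 ∩ |EG|² = 1682/173]
   → E = (-81/173, 267/173)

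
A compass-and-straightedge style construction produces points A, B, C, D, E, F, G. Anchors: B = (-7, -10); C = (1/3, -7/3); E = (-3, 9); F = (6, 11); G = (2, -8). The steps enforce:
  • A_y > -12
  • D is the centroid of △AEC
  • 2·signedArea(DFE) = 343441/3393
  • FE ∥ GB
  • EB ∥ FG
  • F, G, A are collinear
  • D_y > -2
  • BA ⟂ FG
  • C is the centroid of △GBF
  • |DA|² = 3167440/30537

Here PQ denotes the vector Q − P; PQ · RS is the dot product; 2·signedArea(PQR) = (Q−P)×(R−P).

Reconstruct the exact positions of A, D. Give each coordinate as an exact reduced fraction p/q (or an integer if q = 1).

A = (458/377, -4422/377)
D = (-1642/3393, -5726/3393)

1. A_x = 458/377  [F, G, A are collinear ∩ BA ⟂ FG]
2. A_y = -4422/377  [F, G, A are collinear ∩ BA ⟂ FG]
   → A = (458/377, -4422/377)
3. D_x = -1642/3393  [D is the centroid of △AEC]
4. D_y = -5726/3393  [D is the centroid of △AEC]
   → D = (-1642/3393, -5726/3393)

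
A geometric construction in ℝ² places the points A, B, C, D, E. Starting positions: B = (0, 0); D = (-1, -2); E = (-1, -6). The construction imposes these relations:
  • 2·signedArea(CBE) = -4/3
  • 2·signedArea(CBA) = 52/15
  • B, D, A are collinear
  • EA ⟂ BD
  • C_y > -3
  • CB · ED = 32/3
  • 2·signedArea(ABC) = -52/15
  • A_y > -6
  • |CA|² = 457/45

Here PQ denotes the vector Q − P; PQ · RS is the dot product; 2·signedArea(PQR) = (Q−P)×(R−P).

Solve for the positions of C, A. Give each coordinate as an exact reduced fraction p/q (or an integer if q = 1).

A = (-13/5, -26/5)
C = (-2/3, -8/3)

1. C_x = -2/3  [2·signedArea(CBE) = -4/3 ∩ CB · ED = 32/3]
2. C_y = -8/3  [2·signedArea(CBE) = -4/3 ∩ CB · ED = 32/3]
   → C = (-2/3, -8/3)
3. A_x = -13/5  [2·signedArea(CBA) = 52/15 ∩ B, D, A are collinear]
4. A_y = -26/5  [2·signedArea(CBA) = 52/15 ∩ B, D, A are collinear]
   → A = (-13/5, -26/5)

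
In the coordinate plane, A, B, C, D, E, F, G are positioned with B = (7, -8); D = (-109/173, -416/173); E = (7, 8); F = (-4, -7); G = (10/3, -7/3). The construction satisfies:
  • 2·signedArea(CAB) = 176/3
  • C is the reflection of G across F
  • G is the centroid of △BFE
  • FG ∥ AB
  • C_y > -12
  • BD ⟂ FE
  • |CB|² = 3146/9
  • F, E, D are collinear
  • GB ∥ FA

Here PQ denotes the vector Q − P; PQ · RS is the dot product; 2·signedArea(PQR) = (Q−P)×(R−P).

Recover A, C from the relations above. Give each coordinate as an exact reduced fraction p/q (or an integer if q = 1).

A = (-1/3, -38/3)
C = (-34/3, -35/3)

1. A_x = -1/3  [FG ∥ AB ∩ GB ∥ FA]
2. A_y = -38/3  [FG ∥ AB ∩ GB ∥ FA]
   → A = (-1/3, -38/3)
3. C_x = -34/3  [C is the reflection of G across F]
4. C_y = -35/3  [C is the reflection of G across F]
   → C = (-34/3, -35/3)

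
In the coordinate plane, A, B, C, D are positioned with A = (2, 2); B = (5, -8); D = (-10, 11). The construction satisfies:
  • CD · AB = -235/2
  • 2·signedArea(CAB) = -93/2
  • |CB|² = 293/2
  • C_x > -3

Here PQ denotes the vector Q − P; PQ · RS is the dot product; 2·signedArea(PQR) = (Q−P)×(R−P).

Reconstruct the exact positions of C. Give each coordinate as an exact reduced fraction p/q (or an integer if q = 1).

1. C_x = -5/2  [2·signedArea(CAB) = -93/2 ∩ CD · AB = -235/2]
2. C_y = 3/2  [2·signedArea(CAB) = -93/2 ∩ CD · AB = -235/2]
   → C = (-5/2, 3/2)

C = (-5/2, 3/2)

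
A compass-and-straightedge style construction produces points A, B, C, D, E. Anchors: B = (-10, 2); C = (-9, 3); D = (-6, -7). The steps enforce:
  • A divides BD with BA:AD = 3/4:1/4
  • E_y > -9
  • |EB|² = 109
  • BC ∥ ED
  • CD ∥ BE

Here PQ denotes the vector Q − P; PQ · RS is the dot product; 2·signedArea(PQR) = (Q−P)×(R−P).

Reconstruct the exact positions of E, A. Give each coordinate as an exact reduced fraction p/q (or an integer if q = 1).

A = (-7, -19/4)
E = (-7, -8)

1. E_x = -7  [BC ∥ ED ∩ CD ∥ BE]
2. E_y = -8  [BC ∥ ED ∩ CD ∥ BE]
   → E = (-7, -8)
3. A_x = -7  [A divides BD with BA:AD = 3/4:1/4]
4. A_y = -19/4  [A divides BD with BA:AD = 3/4:1/4]
   → A = (-7, -19/4)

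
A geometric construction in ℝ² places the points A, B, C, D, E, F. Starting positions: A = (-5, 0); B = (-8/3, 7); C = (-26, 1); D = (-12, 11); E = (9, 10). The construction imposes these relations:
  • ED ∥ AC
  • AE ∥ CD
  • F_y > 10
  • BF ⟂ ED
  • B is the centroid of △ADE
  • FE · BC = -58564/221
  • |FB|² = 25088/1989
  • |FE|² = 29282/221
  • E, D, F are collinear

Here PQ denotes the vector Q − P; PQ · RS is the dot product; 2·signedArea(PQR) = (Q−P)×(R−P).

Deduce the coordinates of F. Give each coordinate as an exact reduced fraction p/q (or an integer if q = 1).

1. F_x = -552/221  [E, D, F are collinear ∩ BF ⟂ ED]
2. F_y = 2331/221  [E, D, F are collinear ∩ BF ⟂ ED]
   → F = (-552/221, 2331/221)

F = (-552/221, 2331/221)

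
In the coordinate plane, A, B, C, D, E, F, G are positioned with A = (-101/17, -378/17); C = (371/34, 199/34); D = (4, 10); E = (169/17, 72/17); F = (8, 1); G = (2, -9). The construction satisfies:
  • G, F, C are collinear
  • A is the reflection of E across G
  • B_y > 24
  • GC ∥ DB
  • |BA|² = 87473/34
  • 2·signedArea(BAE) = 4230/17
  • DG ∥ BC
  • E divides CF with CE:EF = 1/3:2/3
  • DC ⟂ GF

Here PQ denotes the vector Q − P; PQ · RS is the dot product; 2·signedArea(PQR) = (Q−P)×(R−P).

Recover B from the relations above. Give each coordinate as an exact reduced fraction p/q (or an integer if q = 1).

B = (439/34, 845/34)

1. B_x = 439/34  [DG ∥ BC ∩ GC ∥ DB]
2. B_y = 845/34  [DG ∥ BC ∩ GC ∥ DB]
   → B = (439/34, 845/34)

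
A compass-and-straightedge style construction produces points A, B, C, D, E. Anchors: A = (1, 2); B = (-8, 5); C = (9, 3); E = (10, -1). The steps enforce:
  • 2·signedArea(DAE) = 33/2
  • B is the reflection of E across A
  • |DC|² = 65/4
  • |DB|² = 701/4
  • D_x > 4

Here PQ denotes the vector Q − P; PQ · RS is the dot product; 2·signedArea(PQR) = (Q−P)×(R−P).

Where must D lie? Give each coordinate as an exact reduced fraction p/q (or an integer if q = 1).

D = (5, 5/2)

1. D_x = 5  [line 3·x + 9·y + -75/2 = 0 ∩ |DB|² = 701/4]
2. D_y = 5/2  [line 3·x + 9·y + -75/2 = 0 ∩ |DB|² = 701/4]
   → D = (5, 5/2)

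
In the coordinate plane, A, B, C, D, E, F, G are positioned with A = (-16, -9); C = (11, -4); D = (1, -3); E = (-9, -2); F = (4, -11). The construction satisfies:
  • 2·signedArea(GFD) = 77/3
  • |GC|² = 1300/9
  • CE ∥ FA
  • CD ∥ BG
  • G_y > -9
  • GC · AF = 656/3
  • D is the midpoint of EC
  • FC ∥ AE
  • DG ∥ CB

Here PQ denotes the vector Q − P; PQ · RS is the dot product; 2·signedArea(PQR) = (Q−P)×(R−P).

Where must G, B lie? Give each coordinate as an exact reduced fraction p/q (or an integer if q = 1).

B = (29/3, -9)
G = (-1/3, -8)

1. G_x = -1/3  [2·signedArea(GFD) = 77/3 ∩ GC · AF = 656/3]
2. G_y = -8  [2·signedArea(GFD) = 77/3 ∩ GC · AF = 656/3]
   → G = (-1/3, -8)
3. B_x = 29/3  [CD ∥ BG ∩ DG ∥ CB]
4. B_y = -9  [CD ∥ BG ∩ DG ∥ CB]
   → B = (29/3, -9)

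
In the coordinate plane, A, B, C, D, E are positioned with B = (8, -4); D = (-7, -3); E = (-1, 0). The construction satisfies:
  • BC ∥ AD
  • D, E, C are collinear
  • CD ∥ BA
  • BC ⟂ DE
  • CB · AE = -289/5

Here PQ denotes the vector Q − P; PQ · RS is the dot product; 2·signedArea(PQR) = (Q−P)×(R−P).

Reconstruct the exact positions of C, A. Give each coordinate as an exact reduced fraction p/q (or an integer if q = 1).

A = (-18/5, -49/5)
C = (23/5, 14/5)

1. C_x = 23/5  [D, E, C are collinear ∩ BC ⟂ DE]
2. C_y = 14/5  [D, E, C are collinear ∩ BC ⟂ DE]
   → C = (23/5, 14/5)
3. A_x = -18/5  [BC ∥ AD ∩ CD ∥ BA]
4. A_y = -49/5  [BC ∥ AD ∩ CD ∥ BA]
   → A = (-18/5, -49/5)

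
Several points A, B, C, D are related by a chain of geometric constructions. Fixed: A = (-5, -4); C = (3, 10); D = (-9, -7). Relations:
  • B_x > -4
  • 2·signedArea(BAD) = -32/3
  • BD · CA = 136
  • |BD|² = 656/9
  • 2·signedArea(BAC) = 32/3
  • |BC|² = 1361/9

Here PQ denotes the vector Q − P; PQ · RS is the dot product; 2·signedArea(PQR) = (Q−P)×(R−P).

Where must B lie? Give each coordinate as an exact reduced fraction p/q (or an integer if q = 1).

1. B_x = -11/3  [2·signedArea(BAD) = -32/3 ∩ BD · CA = 136]
2. B_y = -1/3  [2·signedArea(BAD) = -32/3 ∩ BD · CA = 136]
   → B = (-11/3, -1/3)

B = (-11/3, -1/3)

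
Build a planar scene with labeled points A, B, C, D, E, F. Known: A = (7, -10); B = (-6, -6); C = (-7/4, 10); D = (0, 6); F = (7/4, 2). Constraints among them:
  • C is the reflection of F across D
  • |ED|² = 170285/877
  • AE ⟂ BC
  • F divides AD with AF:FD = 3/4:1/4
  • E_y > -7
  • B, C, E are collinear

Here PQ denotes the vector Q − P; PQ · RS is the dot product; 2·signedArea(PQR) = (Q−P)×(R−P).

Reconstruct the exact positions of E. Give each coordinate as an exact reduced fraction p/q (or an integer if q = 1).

E = (-5381/877, -5710/877)

1. E_x = -5381/877  [B, C, E are collinear ∩ AE ⟂ BC]
2. E_y = -5710/877  [B, C, E are collinear ∩ AE ⟂ BC]
   → E = (-5381/877, -5710/877)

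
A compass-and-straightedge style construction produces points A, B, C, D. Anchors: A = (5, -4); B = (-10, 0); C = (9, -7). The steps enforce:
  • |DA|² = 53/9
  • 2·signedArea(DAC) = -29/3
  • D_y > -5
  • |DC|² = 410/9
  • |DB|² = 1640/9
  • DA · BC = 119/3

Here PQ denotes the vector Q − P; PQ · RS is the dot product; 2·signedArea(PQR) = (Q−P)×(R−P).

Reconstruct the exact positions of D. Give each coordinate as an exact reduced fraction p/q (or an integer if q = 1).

1. D_x = 8/3  [2·signedArea(DAC) = -29/3 ∩ DA · BC = 119/3]
2. D_y = -14/3  [2·signedArea(DAC) = -29/3 ∩ DA · BC = 119/3]
   → D = (8/3, -14/3)

D = (8/3, -14/3)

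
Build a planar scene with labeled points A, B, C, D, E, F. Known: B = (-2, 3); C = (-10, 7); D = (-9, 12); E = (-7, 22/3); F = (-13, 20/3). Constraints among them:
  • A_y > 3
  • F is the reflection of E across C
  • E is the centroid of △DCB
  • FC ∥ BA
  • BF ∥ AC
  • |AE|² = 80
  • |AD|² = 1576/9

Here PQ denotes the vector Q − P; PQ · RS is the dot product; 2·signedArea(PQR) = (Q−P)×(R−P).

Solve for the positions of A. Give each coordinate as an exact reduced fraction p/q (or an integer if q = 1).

A = (1, 10/3)

1. A_x = 1  [BF ∥ AC ∩ FC ∥ BA]
2. A_y = 10/3  [BF ∥ AC ∩ FC ∥ BA]
   → A = (1, 10/3)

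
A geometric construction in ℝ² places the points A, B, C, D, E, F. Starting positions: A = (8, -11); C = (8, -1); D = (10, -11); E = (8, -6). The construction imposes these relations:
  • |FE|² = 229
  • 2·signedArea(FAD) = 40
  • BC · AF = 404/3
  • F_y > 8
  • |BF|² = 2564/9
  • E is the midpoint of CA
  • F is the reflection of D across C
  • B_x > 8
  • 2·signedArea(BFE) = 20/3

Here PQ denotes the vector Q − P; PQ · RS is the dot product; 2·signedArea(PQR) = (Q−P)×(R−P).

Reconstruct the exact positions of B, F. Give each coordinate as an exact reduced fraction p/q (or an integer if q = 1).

1. F_x = 6  [F is the reflection of D across C]
2. F_y = 9  [F is the reflection of D across C]
   → F = (6, 9)
3. B_x = 26/3  [BC · AF = 404/3 ∩ 2·signedArea(BFE) = 20/3]
4. B_y = -23/3  [BC · AF = 404/3 ∩ 2·signedArea(BFE) = 20/3]
   → B = (26/3, -23/3)

B = (26/3, -23/3)
F = (6, 9)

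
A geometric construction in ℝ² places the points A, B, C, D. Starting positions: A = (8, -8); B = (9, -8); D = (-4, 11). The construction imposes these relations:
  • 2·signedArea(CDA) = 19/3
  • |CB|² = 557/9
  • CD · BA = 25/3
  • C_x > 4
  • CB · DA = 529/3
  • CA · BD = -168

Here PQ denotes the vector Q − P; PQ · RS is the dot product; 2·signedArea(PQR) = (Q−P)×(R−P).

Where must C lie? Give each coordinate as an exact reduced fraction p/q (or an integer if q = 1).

1. C_x = 13/3  [CB · DA = 529/3 ∩ CD · BA = 25/3]
2. C_y = -5/3  [CB · DA = 529/3 ∩ CD · BA = 25/3]
   → C = (13/3, -5/3)

C = (13/3, -5/3)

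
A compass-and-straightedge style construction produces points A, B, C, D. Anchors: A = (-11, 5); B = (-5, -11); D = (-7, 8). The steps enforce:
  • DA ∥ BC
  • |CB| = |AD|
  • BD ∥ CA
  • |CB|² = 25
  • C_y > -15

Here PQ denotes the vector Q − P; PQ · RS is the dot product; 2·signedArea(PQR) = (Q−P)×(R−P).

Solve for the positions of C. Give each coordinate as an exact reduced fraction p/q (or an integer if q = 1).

1. C_x = -9  [BD ∥ CA ∩ DA ∥ BC]
2. C_y = -14  [BD ∥ CA ∩ DA ∥ BC]
   → C = (-9, -14)

C = (-9, -14)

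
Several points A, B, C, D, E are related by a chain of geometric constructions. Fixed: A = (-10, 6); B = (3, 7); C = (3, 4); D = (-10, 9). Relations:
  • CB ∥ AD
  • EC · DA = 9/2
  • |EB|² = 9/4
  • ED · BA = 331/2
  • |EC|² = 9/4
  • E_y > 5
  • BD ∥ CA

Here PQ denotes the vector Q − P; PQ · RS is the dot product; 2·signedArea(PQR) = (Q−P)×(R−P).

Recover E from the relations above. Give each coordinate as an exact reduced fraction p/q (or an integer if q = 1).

E = (3, 11/2)

1. E_x = 3  [ED · BA = 331/2 ∩ EC · DA = 9/2]
2. E_y = 11/2  [ED · BA = 331/2 ∩ EC · DA = 9/2]
   → E = (3, 11/2)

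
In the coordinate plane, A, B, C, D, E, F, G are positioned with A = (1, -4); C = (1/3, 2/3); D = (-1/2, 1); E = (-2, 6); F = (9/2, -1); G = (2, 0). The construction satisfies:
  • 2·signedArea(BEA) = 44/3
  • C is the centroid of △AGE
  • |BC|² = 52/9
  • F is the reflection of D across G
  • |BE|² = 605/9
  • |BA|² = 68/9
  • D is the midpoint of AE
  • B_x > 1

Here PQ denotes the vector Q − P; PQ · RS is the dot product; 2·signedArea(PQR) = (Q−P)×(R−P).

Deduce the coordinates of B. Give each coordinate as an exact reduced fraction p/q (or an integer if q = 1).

B = (5/3, -4/3)

1. B_x = 5/3  [line 10·x + 3·y + -38/3 = 0 ∩ |BC|² = 52/9]
2. B_y = -4/3  [line 10·x + 3·y + -38/3 = 0 ∩ |BC|² = 52/9]
   → B = (5/3, -4/3)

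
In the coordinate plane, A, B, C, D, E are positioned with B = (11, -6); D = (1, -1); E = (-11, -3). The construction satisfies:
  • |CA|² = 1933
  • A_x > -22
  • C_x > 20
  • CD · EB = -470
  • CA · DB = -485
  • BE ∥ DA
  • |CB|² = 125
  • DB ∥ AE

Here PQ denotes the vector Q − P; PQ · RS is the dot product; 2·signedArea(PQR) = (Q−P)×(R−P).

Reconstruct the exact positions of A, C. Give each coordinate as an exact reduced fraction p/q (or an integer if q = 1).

1. A_x = -21  [DB ∥ AE ∩ BE ∥ DA]
2. A_y = 2  [DB ∥ AE ∩ BE ∥ DA]
   → A = (-21, 2)
3. C_x = 21  [CA · DB = -485 ∩ CD · EB = -470]
4. C_y = -11  [CA · DB = -485 ∩ CD · EB = -470]
   → C = (21, -11)

A = (-21, 2)
C = (21, -11)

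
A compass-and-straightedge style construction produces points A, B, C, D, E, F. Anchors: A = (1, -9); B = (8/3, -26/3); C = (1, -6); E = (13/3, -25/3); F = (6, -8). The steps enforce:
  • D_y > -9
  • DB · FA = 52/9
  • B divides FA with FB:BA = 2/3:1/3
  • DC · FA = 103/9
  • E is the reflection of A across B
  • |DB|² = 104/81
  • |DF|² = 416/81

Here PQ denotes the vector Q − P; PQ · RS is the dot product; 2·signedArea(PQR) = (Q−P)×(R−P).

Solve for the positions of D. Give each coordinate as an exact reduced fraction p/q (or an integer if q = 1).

1. D_x = 34/9  [line 5·x + 1·y + -94/9 = 0 ∩ |DF|² = 416/81]
2. D_y = -76/9  [line 5·x + 1·y + -94/9 = 0 ∩ |DF|² = 416/81]
   → D = (34/9, -76/9)

D = (34/9, -76/9)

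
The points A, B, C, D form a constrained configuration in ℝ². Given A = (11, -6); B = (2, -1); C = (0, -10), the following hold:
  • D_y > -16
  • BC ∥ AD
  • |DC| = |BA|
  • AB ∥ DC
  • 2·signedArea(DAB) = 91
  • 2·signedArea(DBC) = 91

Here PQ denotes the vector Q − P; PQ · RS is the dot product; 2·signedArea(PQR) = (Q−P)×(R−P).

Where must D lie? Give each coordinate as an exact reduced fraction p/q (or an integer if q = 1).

D = (9, -15)

1. D_x = 9  [AB ∥ DC ∩ BC ∥ AD]
2. D_y = -15  [AB ∥ DC ∩ BC ∥ AD]
   → D = (9, -15)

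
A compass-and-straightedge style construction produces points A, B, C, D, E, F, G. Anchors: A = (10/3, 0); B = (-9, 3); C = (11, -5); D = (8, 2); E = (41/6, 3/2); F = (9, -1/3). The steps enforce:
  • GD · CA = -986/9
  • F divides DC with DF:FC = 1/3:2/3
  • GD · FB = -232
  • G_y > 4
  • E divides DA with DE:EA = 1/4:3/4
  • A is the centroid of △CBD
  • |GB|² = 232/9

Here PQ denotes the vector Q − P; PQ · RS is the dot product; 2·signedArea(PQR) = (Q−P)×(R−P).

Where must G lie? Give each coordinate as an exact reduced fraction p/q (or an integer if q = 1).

G = (-13/3, 5)

1. G_x = -13/3  [GD · FB = -232 ∩ GD · CA = -986/9]
2. G_y = 5  [GD · FB = -232 ∩ GD · CA = -986/9]
   → G = (-13/3, 5)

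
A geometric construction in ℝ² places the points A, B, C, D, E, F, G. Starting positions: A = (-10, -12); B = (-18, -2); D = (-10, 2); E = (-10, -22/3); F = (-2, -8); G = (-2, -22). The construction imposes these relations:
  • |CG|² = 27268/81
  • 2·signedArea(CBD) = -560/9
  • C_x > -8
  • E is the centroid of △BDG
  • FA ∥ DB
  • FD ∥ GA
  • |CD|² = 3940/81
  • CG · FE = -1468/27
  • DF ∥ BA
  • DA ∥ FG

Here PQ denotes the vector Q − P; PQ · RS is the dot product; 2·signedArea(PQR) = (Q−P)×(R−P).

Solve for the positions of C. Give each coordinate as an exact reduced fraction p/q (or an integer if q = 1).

C = (-22/3, -40/9)

1. C_x = -22/3  [2·signedArea(CBD) = -560/9 ∩ CG · FE = -1468/27]
2. C_y = -40/9  [2·signedArea(CBD) = -560/9 ∩ CG · FE = -1468/27]
   → C = (-22/3, -40/9)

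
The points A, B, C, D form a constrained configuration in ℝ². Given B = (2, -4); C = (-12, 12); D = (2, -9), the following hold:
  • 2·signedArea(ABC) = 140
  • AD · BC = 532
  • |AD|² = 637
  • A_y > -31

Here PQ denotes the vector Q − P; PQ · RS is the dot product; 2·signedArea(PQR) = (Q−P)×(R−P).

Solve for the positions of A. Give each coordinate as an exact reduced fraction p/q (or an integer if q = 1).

1. A_x = 16  [2·signedArea(ABC) = 140 ∩ AD · BC = 532]
2. A_y = -30  [2·signedArea(ABC) = 140 ∩ AD · BC = 532]
   → A = (16, -30)

A = (16, -30)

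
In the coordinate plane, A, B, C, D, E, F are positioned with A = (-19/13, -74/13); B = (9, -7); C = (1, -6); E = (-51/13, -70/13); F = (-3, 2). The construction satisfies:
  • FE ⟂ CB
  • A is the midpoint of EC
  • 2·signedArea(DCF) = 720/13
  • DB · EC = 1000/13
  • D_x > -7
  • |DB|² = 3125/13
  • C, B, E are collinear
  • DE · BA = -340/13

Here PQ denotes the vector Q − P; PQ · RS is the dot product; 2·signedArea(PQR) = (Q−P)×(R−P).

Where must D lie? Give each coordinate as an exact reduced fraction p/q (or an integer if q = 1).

D = (-83/13, -66/13)

1. D_x = -83/13  [DE · BA = -340/13 ∩ 2·signedArea(DCF) = 720/13]
2. D_y = -66/13  [DE · BA = -340/13 ∩ 2·signedArea(DCF) = 720/13]
   → D = (-83/13, -66/13)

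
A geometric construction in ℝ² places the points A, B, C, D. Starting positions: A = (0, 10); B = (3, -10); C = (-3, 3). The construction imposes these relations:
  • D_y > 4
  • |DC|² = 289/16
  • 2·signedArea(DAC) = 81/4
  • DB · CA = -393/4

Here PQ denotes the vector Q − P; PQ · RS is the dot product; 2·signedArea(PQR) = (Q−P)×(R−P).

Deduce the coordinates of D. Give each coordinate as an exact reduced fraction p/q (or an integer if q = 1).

D = (3/4, 5)

1. D_x = 3/4  [2·signedArea(DAC) = 81/4 ∩ DB · CA = -393/4]
2. D_y = 5  [2·signedArea(DAC) = 81/4 ∩ DB · CA = -393/4]
   → D = (3/4, 5)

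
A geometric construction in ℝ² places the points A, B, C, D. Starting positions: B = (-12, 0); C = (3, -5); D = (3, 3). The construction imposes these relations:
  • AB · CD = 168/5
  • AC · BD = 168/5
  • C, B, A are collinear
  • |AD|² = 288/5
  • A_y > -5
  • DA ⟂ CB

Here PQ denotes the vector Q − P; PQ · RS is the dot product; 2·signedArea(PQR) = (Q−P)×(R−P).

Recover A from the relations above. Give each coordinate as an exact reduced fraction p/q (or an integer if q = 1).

A = (3/5, -21/5)

1. A_x = 3/5  [C, B, A are collinear ∩ DA ⟂ CB]
2. A_y = -21/5  [C, B, A are collinear ∩ DA ⟂ CB]
   → A = (3/5, -21/5)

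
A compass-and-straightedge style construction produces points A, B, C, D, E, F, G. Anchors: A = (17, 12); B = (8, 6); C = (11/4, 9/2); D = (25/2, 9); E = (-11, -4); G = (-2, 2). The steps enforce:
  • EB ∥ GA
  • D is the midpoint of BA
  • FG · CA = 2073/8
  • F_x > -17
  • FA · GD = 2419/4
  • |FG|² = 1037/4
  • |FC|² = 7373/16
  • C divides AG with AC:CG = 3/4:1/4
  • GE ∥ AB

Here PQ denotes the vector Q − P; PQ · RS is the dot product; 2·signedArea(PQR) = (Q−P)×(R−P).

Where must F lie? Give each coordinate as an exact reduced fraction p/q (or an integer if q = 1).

1. F_x = -33/2  [FA · GD = 2419/4 ∩ FG · CA = 2073/8]
2. F_y = -5  [FA · GD = 2419/4 ∩ FG · CA = 2073/8]
   → F = (-33/2, -5)

F = (-33/2, -5)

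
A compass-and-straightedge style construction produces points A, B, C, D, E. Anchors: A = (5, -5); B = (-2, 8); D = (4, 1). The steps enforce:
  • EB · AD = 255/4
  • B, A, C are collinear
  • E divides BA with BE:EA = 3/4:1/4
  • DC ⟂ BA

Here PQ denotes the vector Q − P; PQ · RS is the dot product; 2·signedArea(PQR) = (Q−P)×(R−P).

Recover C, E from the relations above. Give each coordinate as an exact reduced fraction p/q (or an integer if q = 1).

C = (495/218, 15/218)
E = (13/4, -7/4)

1. C_x = 495/218  [B, A, C are collinear ∩ DC ⟂ BA]
2. C_y = 15/218  [B, A, C are collinear ∩ DC ⟂ BA]
   → C = (495/218, 15/218)
3. E_x = 13/4  [E divides BA with BE:EA = 3/4:1/4]
4. E_y = -7/4  [E divides BA with BE:EA = 3/4:1/4]
   → E = (13/4, -7/4)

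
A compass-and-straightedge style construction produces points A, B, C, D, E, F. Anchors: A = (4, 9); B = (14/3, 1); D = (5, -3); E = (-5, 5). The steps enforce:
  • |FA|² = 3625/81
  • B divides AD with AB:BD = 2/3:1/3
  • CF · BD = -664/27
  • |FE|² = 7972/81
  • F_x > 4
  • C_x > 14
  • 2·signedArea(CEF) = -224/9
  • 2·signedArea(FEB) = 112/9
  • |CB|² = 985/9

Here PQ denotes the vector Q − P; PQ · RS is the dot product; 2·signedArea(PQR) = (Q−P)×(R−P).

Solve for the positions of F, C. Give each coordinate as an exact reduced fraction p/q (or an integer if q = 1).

C = (43/3, -3)
F = (41/9, 7/3)

1. F_x = 41/9  [line 4·x + 29/3·y + -367/9 = 0 ∩ |FA|² = 3625/81]
2. F_y = 7/3  [line 4·x + 29/3·y + -367/9 = 0 ∩ |FA|² = 3625/81]
   → F = (41/9, 7/3)
3. C_x = 43/3  [2·signedArea(CEF) = -224/9 ∩ CF · BD = -664/27]
4. C_y = -3  [2·signedArea(CEF) = -224/9 ∩ CF · BD = -664/27]
   → C = (43/3, -3)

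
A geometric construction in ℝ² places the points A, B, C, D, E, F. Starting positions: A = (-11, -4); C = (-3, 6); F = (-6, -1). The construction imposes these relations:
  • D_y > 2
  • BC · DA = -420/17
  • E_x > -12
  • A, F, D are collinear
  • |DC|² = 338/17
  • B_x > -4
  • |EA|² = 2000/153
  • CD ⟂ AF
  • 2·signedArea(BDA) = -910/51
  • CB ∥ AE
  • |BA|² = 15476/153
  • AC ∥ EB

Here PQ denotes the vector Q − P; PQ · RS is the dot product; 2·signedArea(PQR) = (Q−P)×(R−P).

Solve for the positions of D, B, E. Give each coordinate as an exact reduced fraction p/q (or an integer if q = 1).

1. D_x = -12/17  [A, F, D are collinear ∩ CD ⟂ AF]
2. D_y = 37/17  [A, F, D are collinear ∩ CD ⟂ AF]
   → D = (-12/17, 37/17)
3. B_x = -55/17  [BC · DA = -420/17 ∩ 2·signedArea(BDA) = -910/51]
4. B_y = 122/51  [BC · DA = -420/17 ∩ 2·signedArea(BDA) = -910/51]
   → B = (-55/17, 122/51)
5. E_x = -191/17  [AC ∥ EB ∩ CB ∥ AE]
6. E_y = -388/51  [AC ∥ EB ∩ CB ∥ AE]
   → E = (-191/17, -388/51)

B = (-55/17, 122/51)
D = (-12/17, 37/17)
E = (-191/17, -388/51)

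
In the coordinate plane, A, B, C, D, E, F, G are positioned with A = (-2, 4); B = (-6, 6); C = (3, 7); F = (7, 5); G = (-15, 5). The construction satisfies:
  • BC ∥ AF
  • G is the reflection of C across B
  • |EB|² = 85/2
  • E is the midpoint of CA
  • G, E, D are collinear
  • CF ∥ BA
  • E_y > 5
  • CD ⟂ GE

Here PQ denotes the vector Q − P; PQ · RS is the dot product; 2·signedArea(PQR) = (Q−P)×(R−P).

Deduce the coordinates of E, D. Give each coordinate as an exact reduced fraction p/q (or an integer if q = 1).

D = (1465/481, 2685/481)
E = (1/2, 11/2)

1. E_x = 1/2  [E is the midpoint of CA]
2. E_y = 11/2  [E is the midpoint of CA]
   → E = (1/2, 11/2)
3. D_x = 1465/481  [G, E, D are collinear ∩ CD ⟂ GE]
4. D_y = 2685/481  [G, E, D are collinear ∩ CD ⟂ GE]
   → D = (1465/481, 2685/481)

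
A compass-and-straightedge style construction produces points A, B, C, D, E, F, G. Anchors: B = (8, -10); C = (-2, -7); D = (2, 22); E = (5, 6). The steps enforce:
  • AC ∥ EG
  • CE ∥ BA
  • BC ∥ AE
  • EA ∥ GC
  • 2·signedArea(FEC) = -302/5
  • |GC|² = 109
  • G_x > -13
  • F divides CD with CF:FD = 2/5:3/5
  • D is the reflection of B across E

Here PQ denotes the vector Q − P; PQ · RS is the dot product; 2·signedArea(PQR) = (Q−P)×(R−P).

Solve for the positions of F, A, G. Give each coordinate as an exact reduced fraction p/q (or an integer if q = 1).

1. F_x = -2/5  [F divides CD with CF:FD = 2/5:3/5]
2. F_y = 23/5  [F divides CD with CF:FD = 2/5:3/5]
   → F = (-2/5, 23/5)
3. A_x = 15  [BC ∥ AE ∩ CE ∥ BA]
4. A_y = 3  [BC ∥ AE ∩ CE ∥ BA]
   → A = (15, 3)
5. G_x = -12  [EA ∥ GC ∩ AC ∥ EG]
6. G_y = -4  [EA ∥ GC ∩ AC ∥ EG]
   → G = (-12, -4)

A = (15, 3)
F = (-2/5, 23/5)
G = (-12, -4)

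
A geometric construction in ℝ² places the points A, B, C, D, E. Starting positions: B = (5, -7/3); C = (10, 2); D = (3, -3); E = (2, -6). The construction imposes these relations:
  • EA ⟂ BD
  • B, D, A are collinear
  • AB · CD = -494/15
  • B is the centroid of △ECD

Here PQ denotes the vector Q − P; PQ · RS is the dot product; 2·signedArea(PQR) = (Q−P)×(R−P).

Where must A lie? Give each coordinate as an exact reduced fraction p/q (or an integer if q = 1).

1. A_x = 6/5  [B, D, A are collinear ∩ EA ⟂ BD]
2. A_y = -18/5  [B, D, A are collinear ∩ EA ⟂ BD]
   → A = (6/5, -18/5)

A = (6/5, -18/5)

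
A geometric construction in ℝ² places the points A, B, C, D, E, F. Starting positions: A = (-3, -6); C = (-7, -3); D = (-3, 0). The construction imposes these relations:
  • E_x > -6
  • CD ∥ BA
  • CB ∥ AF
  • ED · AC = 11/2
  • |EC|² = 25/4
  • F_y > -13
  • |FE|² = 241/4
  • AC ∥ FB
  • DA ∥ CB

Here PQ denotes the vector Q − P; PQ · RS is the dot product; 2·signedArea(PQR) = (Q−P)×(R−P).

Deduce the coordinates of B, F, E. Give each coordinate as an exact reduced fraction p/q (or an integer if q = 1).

1. B_x = -7  [CD ∥ BA ∩ DA ∥ CB]
2. B_y = -9  [CD ∥ BA ∩ DA ∥ CB]
   → B = (-7, -9)
3. F_x = -3  [AC ∥ FB ∩ CB ∥ AF]
4. F_y = -12  [AC ∥ FB ∩ CB ∥ AF]
   → F = (-3, -12)
5. E_x = -5  [line 4·x + -3·y + 13/2 = 0 ∩ |EC|² = 25/4]
6. E_y = -9/2  [line 4·x + -3·y + 13/2 = 0 ∩ |EC|² = 25/4]
   → E = (-5, -9/2)

B = (-7, -9)
E = (-5, -9/2)
F = (-3, -12)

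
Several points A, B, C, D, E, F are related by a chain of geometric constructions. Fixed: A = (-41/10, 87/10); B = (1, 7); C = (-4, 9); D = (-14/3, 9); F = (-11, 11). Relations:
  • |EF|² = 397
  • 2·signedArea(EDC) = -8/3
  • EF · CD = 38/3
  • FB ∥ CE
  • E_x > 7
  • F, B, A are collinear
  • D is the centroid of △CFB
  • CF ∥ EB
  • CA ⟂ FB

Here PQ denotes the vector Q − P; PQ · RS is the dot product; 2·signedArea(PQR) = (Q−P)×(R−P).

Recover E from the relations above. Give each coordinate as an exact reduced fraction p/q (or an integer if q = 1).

E = (8, 5)

1. E_x = 8  [CF ∥ EB ∩ FB ∥ CE]
2. E_y = 5  [CF ∥ EB ∩ FB ∥ CE]
   → E = (8, 5)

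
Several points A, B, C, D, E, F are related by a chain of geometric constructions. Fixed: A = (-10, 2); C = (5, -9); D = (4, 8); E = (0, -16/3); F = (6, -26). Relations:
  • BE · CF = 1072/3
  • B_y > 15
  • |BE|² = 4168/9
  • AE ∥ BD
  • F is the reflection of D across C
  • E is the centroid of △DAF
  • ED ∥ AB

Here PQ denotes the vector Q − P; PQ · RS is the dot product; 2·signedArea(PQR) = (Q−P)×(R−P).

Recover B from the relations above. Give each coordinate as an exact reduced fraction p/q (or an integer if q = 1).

1. B_x = -6  [AE ∥ BD ∩ ED ∥ AB]
2. B_y = 46/3  [AE ∥ BD ∩ ED ∥ AB]
   → B = (-6, 46/3)

B = (-6, 46/3)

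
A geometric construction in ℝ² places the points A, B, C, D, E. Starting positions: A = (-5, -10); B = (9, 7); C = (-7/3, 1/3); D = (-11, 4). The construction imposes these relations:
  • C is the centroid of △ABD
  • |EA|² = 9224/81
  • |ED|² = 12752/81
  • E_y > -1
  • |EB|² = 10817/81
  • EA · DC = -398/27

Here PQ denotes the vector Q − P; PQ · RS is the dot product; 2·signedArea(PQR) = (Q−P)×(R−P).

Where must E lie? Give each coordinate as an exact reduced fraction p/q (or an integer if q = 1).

1. E_x = 5/9  [line -26/3·x + 11/3·y + 218/27 = 0 ∩ |EA|² = 9224/81]
2. E_y = -8/9  [line -26/3·x + 11/3·y + 218/27 = 0 ∩ |EA|² = 9224/81]
   → E = (5/9, -8/9)

E = (5/9, -8/9)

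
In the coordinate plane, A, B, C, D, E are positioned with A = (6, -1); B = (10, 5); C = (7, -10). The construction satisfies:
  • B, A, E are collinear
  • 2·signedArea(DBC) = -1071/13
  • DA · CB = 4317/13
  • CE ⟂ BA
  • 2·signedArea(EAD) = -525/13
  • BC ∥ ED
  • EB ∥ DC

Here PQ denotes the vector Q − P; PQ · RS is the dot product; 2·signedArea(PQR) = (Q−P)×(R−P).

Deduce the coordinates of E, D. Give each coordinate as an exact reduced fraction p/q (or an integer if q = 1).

1. E_x = 28/13  [B, A, E are collinear ∩ CE ⟂ BA]
2. E_y = -88/13  [B, A, E are collinear ∩ CE ⟂ BA]
   → E = (28/13, -88/13)
3. D_x = -11/13  [EB ∥ DC ∩ BC ∥ ED]
4. D_y = -283/13  [EB ∥ DC ∩ BC ∥ ED]
   → D = (-11/13, -283/13)

D = (-11/13, -283/13)
E = (28/13, -88/13)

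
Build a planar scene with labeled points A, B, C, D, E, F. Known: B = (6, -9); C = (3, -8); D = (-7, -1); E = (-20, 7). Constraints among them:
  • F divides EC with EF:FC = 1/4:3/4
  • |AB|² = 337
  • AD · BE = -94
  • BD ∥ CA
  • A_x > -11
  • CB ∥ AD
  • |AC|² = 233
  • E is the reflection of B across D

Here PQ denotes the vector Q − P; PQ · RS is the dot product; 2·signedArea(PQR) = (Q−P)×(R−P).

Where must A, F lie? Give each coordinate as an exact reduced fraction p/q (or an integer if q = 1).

A = (-10, 0)
F = (-57/4, 13/4)

1. A_x = -10  [CB ∥ AD ∩ BD ∥ CA]
2. A_y = 0  [CB ∥ AD ∩ BD ∥ CA]
   → A = (-10, 0)
3. F_x = -57/4  [F divides EC with EF:FC = 1/4:3/4]
4. F_y = 13/4  [F divides EC with EF:FC = 1/4:3/4]
   → F = (-57/4, 13/4)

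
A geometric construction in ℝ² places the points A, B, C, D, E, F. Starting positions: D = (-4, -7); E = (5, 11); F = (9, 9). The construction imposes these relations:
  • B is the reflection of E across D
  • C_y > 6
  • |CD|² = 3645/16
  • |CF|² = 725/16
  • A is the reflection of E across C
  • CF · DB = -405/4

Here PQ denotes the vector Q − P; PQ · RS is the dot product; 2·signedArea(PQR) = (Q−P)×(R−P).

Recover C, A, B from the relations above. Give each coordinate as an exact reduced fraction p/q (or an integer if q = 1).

A = (1/2, 2)
B = (-13, -25)
C = (11/4, 13/2)

1. B_x = -13  [B is the reflection of E across D]
2. B_y = -25  [B is the reflection of E across D]
   → B = (-13, -25)
3. C_x = 11/4  [line 9·x + 18·y + -567/4 = 0 ∩ |CD|² = 3645/16]
4. C_y = 13/2  [line 9·x + 18·y + -567/4 = 0 ∩ |CD|² = 3645/16]
   → C = (11/4, 13/2)
5. A_x = 1/2  [A is the reflection of E across C]
6. A_y = 2  [A is the reflection of E across C]
   → A = (1/2, 2)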